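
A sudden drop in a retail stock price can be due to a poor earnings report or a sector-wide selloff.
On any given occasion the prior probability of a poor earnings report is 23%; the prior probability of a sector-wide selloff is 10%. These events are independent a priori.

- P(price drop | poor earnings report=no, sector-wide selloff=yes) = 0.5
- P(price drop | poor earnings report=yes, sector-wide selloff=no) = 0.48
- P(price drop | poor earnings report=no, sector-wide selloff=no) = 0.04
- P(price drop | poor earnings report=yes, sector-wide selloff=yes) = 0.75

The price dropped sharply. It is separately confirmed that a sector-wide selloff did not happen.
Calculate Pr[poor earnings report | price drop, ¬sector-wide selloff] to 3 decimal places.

Weight on poor earnings report=true, given the evidence: 0.48×0.23 = 0.110400
The normalizing constant is 0.04×0.77 + 0.48×0.23 = 0.141200
Posterior = 0.110400 / 0.141200 ≈ 0.782

Pr[poor earnings report | price drop, ¬sector-wide selloff] ≈ 0.782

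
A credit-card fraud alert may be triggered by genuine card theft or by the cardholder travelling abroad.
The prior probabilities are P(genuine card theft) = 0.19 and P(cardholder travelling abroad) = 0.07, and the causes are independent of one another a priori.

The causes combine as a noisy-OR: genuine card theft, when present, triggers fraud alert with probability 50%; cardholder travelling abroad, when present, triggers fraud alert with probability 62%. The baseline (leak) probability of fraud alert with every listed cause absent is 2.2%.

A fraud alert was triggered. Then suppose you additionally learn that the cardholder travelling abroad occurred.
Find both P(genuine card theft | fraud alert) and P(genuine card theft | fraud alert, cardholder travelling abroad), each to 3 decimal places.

P(genuine card theft | fraud alert) ≈ 0.660; P(genuine card theft | fraud alert, cardholder travelling abroad) ≈ 0.233

Under noisy-OR, P(fraud alert | causes) = 1 − (1−0.022)·∏(1−qᵢ) over the active causes.
By total probability over the 4 (genuine card theft, cardholder travelling abroad) configurations:
  P(fraud alert) = 0.022*0.81*0.93 + 0.62836*0.81*0.07 + 0.511*0.19*0.93 + 0.81418*0.19*0.07
        = 0.016573 + 0.035628 + 0.090294 + 0.010829 = 0.153324
Configurations with genuine card theft contribute 0.101123, so
  P(genuine card theft | fraud alert) = 0.101123 / 0.153324 ≈ 0.660

With the extra evidence:
Sum P(fraud alert|·) weighted by the priors over both values of genuine card theft:
  P(fraud alert | cardholder travelling abroad) = 0.62836·0.81 + 0.81418·0.19
        = 0.508972 + 0.154694 = 0.663666
Keeping only the genuine card theft-present terms gives 0.154694, so
  P(genuine card theft | fraud alert, cardholder travelling abroad) = 0.154694 / 0.663666 ≈ 0.233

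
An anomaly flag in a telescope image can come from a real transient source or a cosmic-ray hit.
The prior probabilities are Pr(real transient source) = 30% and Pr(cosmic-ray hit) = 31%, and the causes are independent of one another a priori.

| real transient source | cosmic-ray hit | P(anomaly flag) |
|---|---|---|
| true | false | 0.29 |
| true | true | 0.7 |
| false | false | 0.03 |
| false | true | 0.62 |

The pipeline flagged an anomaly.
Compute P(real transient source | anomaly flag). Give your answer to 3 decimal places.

By total probability over the 4 (real transient source, cosmic-ray hit) configurations:
  P(anomaly flag) = 0.03×0.7×0.69 + 0.62×0.7×0.31 + 0.29×0.3×0.69 + 0.7×0.3×0.31
        = 0.014490 + 0.134540 + 0.060030 + 0.065100 = 0.274160
Configurations with real transient source contribute 0.125130, so
  P(real transient source | anomaly flag) = 0.125130 / 0.274160 ≈ 0.456

P(real transient source | anomaly flag) ≈ 0.456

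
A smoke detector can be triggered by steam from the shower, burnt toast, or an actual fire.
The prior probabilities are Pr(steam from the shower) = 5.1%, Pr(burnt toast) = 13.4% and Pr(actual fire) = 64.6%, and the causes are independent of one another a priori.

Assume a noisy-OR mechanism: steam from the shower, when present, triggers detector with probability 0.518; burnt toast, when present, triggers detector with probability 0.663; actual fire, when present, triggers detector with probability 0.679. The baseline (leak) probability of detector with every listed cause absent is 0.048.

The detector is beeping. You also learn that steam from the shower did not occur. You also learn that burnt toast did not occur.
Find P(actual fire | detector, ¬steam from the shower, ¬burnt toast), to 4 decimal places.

Under noisy-OR, P(detector | causes) = 1 − (1−0.048)·∏(1−qᵢ) over the active causes.
Sum P(detector|·) weighted by the priors over both values of actual fire:
  P(detector | ¬steam from the shower, ¬burnt toast) = 0.048*0.354 + 0.694408*0.646
        = 0.016992 + 0.448588 = 0.465580
The terms with actual fire present sum to 0.448588, so
  P(actual fire | detector, ¬steam from the shower, ¬burnt toast) = 0.448588 / 0.465580 ≈ 0.9635

P(actual fire | detector, ¬steam from the shower, ¬burnt toast) ≈ 0.9635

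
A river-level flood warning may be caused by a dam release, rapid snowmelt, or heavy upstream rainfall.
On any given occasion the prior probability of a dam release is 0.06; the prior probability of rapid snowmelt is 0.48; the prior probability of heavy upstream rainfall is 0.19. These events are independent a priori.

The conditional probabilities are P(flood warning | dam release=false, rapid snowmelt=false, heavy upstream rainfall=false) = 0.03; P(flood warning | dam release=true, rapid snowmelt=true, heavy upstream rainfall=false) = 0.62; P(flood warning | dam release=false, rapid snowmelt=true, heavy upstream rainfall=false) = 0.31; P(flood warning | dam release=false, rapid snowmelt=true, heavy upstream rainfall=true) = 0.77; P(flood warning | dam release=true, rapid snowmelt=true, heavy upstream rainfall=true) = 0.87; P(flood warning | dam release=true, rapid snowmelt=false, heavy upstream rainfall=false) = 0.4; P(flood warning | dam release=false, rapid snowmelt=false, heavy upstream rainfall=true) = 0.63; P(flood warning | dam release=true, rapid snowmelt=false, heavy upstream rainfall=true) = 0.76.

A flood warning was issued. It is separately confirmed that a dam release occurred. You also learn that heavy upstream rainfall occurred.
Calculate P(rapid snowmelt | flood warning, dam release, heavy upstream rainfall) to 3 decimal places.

Enumerate both values of rapid snowmelt and weight by the priors:
  P(flood warning | dam release, heavy upstream rainfall) = 0.76*0.52 + 0.87*0.48
        = 0.395200 + 0.417600 = 0.812800
Keeping only the rapid snowmelt-present terms gives 0.417600, so
  P(rapid snowmelt | flood warning, dam release, heavy upstream rainfall) = 0.417600 / 0.812800 ≈ 0.514

P(rapid snowmelt | flood warning, dam release, heavy upstream rainfall) ≈ 0.514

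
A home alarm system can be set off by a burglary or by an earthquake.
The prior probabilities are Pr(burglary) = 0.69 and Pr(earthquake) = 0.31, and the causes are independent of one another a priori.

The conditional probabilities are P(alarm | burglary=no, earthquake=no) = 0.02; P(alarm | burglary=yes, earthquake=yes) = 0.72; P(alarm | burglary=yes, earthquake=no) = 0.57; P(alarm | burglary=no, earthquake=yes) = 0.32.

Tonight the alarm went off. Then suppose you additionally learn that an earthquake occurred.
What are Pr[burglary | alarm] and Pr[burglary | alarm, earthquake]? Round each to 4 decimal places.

Pr[burglary | alarm] ≈ 0.9239; Pr[burglary | alarm, earthquake] ≈ 0.8336

By total probability over the 4 (burglary, earthquake) configurations:
  P(alarm) = 0.02·0.31·0.69 + 0.32·0.31·0.31 + 0.57·0.69·0.69 + 0.72·0.69·0.31
        = 0.004278 + 0.030752 + 0.271377 + 0.154008 = 0.460415
Configurations with burglary contribute 0.425385, so
  P(burglary | alarm) = 0.425385 / 0.460415 ≈ 0.9239

Now also conditioning on earthquake=true:
Numerator (weight on configurations with burglary): 0.72×0.69 = 0.496800
Normalizer over all consistent configurations: 0.32×0.31 + 0.72×0.69 = 0.596000
Posterior = 0.496800 / 0.596000 ≈ 0.8336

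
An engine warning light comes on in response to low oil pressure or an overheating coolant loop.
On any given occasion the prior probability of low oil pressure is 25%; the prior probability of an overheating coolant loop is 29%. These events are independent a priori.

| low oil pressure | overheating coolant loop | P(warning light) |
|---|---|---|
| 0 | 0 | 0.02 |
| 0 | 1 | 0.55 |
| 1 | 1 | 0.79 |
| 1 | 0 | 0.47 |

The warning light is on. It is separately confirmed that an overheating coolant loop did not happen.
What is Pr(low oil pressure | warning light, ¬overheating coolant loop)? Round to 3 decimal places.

Pr(low oil pressure | warning light, ¬overheating coolant loop) ≈ 0.887

P(warning light | ¬overheating coolant loop) = 0.02*0.75 + 0.47*0.25 = 0.015000 + 0.117500 = 0.132500
The low oil pressure-present share is 0.47*0.25 = 0.117500.
So P(low oil pressure | warning light, ¬overheating coolant loop) = 0.117500/0.132500 ≈ 0.887.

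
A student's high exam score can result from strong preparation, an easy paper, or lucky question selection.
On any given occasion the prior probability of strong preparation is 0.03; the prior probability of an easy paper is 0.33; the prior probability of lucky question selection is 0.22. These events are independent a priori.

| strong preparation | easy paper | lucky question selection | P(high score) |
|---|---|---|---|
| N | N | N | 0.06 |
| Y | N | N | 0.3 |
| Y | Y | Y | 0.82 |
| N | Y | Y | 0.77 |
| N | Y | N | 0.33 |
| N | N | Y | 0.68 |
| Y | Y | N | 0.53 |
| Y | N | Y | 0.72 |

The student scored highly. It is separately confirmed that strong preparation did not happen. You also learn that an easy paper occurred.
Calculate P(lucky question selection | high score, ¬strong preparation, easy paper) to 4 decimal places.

Weight on lucky question selection=true, given the evidence: 0.77×0.22 = 0.169400
Normalizer over all consistent configurations: 0.33×0.78 + 0.77×0.22 = 0.426800
P(lucky question selection | high score, ¬strong preparation, easy paper) = 0.169400/0.426800 ≈ 0.3969

P(lucky question selection | high score, ¬strong preparation, easy paper) ≈ 0.3969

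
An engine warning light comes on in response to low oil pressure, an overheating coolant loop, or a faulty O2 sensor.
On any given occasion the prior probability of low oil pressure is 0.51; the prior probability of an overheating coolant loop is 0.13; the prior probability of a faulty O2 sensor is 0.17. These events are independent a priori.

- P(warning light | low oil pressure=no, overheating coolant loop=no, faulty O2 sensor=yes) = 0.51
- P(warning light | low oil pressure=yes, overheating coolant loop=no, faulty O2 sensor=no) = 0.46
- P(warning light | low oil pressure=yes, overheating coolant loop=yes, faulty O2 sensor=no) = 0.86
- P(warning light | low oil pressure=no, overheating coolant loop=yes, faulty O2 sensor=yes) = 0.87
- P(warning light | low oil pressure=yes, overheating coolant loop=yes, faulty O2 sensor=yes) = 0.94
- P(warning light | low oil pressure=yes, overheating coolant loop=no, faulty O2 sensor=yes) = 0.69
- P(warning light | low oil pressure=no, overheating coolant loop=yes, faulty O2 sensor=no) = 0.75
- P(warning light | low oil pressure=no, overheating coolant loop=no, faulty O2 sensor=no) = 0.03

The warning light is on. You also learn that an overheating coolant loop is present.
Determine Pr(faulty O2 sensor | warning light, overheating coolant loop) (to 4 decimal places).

Enumerate the 4 (low oil pressure, faulty O2 sensor) configurations and weight by the priors:
  P(warning light | overheating coolant loop) = 0.75×0.49×0.83 + 0.87×0.49×0.17 + 0.86×0.51×0.83 + 0.94×0.51×0.17
        = 0.305025 + 0.072471 + 0.364038 + 0.081498 = 0.823032
The terms with faulty O2 sensor present sum to 0.153969, so
  P(faulty O2 sensor | warning light, overheating coolant loop) = 0.153969 / 0.823032 ≈ 0.1871

Pr(faulty O2 sensor | warning light, overheating coolant loop) ≈ 0.1871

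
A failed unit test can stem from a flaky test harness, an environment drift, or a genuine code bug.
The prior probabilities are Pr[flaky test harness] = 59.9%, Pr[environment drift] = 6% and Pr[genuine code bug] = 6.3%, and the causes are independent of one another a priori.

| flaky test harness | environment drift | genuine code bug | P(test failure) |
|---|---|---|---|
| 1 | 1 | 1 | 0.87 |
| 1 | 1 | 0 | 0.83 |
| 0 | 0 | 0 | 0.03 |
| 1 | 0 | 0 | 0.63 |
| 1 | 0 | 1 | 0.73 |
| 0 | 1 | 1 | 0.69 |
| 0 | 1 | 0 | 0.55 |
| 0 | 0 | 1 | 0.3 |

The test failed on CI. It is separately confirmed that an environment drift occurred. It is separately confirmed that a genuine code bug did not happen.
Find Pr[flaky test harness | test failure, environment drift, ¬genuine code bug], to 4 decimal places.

Pr[flaky test harness | test failure, environment drift, ¬genuine code bug] ≈ 0.6927

P(test failure | environment drift, ¬genuine code bug) = 0.55*0.401 + 0.83*0.599 = 0.220550 + 0.497170 = 0.717720
The flaky test harness-present share is 0.83*0.599 = 0.497170.
So P(flaky test harness | test failure, environment drift, ¬genuine code bug) = 0.497170/0.717720 ≈ 0.6927.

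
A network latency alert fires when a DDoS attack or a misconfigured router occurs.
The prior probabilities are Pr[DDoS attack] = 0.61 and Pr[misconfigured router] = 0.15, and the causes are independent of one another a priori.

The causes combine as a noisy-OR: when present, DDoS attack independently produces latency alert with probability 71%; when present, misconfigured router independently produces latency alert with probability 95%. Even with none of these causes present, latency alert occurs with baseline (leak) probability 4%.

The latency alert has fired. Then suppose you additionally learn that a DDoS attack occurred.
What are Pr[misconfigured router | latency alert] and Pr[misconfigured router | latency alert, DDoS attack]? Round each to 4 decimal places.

Under noisy-OR, P(latency alert | causes) = 1 − (1−0.04)·∏(1−qᵢ) over the active causes.
P(latency alert) = 0.04*0.39*0.85 + 0.952*0.39*0.15 + 0.7216*0.61*0.85 + 0.98608*0.61*0.15 = 0.013260 + 0.055692 + 0.374150 + 0.090226 = 0.533328
Of this, 0.145918 comes from 0.055692 + 0.090226 (the misconfigured router=true cases).
Hence the posterior is 0.145918/0.533328 ≈ 0.2736.

With the extra evidence:
P(latency alert | DDoS attack) = 0.7216·0.85 + 0.98608·0.15 = 0.613360 + 0.147912 = 0.761272
Restricting to configurations with misconfigured router present: 0.98608·0.15 = 0.147912.
So P(misconfigured router | latency alert, DDoS attack) = 0.147912/0.761272 ≈ 0.1943.

Pr[misconfigured router | latency alert] ≈ 0.2736; Pr[misconfigured router | latency alert, DDoS attack] ≈ 0.1943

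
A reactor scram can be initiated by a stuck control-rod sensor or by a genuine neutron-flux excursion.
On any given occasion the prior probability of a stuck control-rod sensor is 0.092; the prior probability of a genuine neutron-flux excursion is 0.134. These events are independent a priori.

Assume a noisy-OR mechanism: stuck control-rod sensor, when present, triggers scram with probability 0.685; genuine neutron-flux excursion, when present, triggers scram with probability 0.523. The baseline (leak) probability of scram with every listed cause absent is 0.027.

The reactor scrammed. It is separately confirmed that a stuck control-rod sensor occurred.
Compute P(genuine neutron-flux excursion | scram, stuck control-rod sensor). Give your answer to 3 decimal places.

Under noisy-OR, P(scram | causes) = 1 − (1−0.027)·∏(1−qᵢ) over the active causes.
P(scram | stuck control-rod sensor) = 0.693505*0.866 + 0.853802*0.134 = 0.600575 + 0.114409 = 0.714984
Of this, 0.114409 comes from 0.853802*0.134 (the genuine neutron-flux excursion=true cases).
Hence the posterior is 0.114409/0.714984 ≈ 0.160.

P(genuine neutron-flux excursion | scram, stuck control-rod sensor) ≈ 0.160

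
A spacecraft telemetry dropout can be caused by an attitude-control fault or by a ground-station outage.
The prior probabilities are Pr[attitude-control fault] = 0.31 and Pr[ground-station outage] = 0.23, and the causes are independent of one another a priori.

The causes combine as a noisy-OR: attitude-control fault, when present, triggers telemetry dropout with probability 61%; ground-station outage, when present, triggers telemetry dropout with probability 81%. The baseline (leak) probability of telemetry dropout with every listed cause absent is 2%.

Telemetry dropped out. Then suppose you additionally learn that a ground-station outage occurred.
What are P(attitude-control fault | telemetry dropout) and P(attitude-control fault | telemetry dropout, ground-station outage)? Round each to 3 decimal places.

Under noisy-OR, P(telemetry dropout | causes) = 1 − (1−0.02)·∏(1−qᵢ) over the active causes.
P(telemetry dropout) = 0.02*0.69*0.77 + 0.8138*0.69*0.23 + 0.6178*0.31*0.77 + 0.927382*0.31*0.23 = 0.010626 + 0.129150 + 0.147469 + 0.066122 = 0.353367
The attitude-control fault-present share is 0.147469 + 0.066122 = 0.213591.
So P(attitude-control fault | telemetry dropout) = 0.213591/0.353367 ≈ 0.604.

With the extra evidence:
P(telemetry dropout | ground-station outage) = 0.8138*0.69 + 0.927382*0.31 = 0.561522 + 0.287488 = 0.849010
Restricting to configurations with attitude-control fault present: 0.927382*0.31 = 0.287488.
P(attitude-control fault | telemetry dropout, ground-station outage) = 0.287488 / 0.849010 ≈ 0.339
— ground-station outage explains away the evidence for attitude-control fault.

P(attitude-control fault | telemetry dropout) ≈ 0.604; P(attitude-control fault | telemetry dropout, ground-station outage) ≈ 0.339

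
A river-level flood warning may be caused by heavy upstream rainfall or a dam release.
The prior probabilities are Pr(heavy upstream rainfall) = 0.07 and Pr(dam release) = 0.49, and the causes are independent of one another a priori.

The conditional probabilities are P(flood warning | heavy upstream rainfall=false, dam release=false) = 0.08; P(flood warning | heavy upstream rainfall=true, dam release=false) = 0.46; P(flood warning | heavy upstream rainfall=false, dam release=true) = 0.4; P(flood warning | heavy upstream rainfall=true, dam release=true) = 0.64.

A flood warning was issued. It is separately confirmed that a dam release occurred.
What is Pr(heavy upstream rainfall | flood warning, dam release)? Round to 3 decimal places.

Enumerate both values of heavy upstream rainfall and weight by the priors:
  P(flood warning | dam release) = 0.4*0.93 + 0.64*0.07
        = 0.372000 + 0.044800 = 0.416800
Keeping only the heavy upstream rainfall-present terms gives 0.044800, so
  P(heavy upstream rainfall | flood warning, dam release) = 0.044800 / 0.416800 ≈ 0.107

Pr(heavy upstream rainfall | flood warning, dam release) ≈ 0.107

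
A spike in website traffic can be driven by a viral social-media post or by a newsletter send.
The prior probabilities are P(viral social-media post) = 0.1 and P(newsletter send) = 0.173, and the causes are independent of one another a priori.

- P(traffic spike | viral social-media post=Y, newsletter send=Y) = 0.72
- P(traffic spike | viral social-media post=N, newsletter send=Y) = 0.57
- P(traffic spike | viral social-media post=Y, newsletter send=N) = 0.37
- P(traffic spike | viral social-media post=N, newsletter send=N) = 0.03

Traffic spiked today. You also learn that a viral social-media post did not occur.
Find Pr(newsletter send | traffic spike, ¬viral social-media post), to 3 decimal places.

Pr(newsletter send | traffic spike, ¬viral social-media post) ≈ 0.799

P(traffic spike | ¬viral social-media post) = 0.03·0.827 + 0.57·0.173 = 0.024810 + 0.098610 = 0.123420
The newsletter send-present share is 0.57·0.173 = 0.098610.
Hence the posterior is 0.098610/0.123420 ≈ 0.799.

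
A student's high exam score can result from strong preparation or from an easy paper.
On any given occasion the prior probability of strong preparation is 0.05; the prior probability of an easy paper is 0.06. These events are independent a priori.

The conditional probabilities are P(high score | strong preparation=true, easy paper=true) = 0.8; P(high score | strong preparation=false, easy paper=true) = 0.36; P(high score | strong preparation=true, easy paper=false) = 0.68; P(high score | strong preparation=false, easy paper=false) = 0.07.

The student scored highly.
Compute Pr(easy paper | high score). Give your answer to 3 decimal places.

Enumerate the 4 (strong preparation, easy paper) configurations and weight by the priors:
  P(high score) = 0.07*0.95*0.94 + 0.36*0.95*0.06 + 0.68*0.05*0.94 + 0.8*0.05*0.06
        = 0.062510 + 0.020520 + 0.031960 + 0.002400 = 0.117390
Configurations with easy paper contribute 0.022920, so
  P(easy paper | high score) = 0.022920 / 0.117390 ≈ 0.195

Pr(easy paper | high score) ≈ 0.195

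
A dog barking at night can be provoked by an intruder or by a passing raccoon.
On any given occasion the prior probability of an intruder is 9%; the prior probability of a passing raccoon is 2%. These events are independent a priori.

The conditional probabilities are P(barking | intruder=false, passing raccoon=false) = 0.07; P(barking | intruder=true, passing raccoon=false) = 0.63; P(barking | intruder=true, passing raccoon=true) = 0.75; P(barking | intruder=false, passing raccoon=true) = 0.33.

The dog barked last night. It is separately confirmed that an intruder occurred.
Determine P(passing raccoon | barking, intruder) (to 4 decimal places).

Sum P(barking|·) weighted by the priors over both values of passing raccoon:
  P(barking | intruder) = 0.63×0.98 + 0.75×0.02
        = 0.617400 + 0.015000 = 0.632400
The terms with passing raccoon present sum to 0.015000, so
  P(passing raccoon | barking, intruder) = 0.015000 / 0.632400 ≈ 0.0237

P(passing raccoon | barking, intruder) ≈ 0.0237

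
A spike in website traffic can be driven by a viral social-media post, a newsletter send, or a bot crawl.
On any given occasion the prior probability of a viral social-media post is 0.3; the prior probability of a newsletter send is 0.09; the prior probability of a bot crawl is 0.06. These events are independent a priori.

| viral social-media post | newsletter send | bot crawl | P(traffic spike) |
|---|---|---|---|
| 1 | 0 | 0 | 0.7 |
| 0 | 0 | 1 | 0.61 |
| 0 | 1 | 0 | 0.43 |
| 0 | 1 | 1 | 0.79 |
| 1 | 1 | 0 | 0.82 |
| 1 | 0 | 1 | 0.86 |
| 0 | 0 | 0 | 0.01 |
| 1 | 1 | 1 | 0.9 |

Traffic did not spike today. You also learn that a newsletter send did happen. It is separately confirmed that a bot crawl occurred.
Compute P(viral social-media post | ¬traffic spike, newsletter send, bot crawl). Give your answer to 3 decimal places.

For the numerator, keep only viral social-media post=true terms: 0.1*0.3 = 0.030000
Denominator P(¬traffic spike | newsletter send, bot crawl): 0.21*0.7 + 0.1*0.3 = 0.177000
P(viral social-media post | ¬traffic spike, newsletter send, bot crawl) = 0.030000/0.177000 ≈ 0.169

P(viral social-media post | ¬traffic spike, newsletter send, bot crawl) ≈ 0.169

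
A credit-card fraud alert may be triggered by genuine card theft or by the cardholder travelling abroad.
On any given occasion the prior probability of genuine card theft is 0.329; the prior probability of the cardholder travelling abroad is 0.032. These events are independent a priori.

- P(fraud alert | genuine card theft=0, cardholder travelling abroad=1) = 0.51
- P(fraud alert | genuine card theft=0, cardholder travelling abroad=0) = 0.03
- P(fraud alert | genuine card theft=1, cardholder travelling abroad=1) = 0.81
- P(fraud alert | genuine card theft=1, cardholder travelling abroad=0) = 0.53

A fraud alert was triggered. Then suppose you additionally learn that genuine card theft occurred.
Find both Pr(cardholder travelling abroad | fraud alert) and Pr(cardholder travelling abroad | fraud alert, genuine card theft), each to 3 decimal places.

Sum P(fraud alert|·) weighted by the priors over the 4 (genuine card theft, cardholder travelling abroad) configurations:
  P(fraud alert) = 0.03*0.671*0.968 + 0.51*0.671*0.032 + 0.53*0.329*0.968 + 0.81*0.329*0.032
        = 0.019486 + 0.010951 + 0.168790 + 0.008528 = 0.207755
Keeping only the cardholder travelling abroad-present terms gives 0.019479, so
  P(cardholder travelling abroad | fraud alert) = 0.019479 / 0.207755 ≈ 0.094

Now condition on the additional information:
By total probability over both values of cardholder travelling abroad:
  P(fraud alert | genuine card theft) = 0.53*0.968 + 0.81*0.032
        = 0.513040 + 0.025920 = 0.538960
Keeping only the cardholder travelling abroad-present terms gives 0.025920, so
  P(cardholder travelling abroad | fraud alert, genuine card theft) = 0.025920 / 0.538960 ≈ 0.048
Conditioning on genuine card theft lowers the posterior on cardholder travelling abroad: the classic explaining-away effect in a common-effect structure.

Pr(cardholder travelling abroad | fraud alert) ≈ 0.094; Pr(cardholder travelling abroad | fraud alert, genuine card theft) ≈ 0.048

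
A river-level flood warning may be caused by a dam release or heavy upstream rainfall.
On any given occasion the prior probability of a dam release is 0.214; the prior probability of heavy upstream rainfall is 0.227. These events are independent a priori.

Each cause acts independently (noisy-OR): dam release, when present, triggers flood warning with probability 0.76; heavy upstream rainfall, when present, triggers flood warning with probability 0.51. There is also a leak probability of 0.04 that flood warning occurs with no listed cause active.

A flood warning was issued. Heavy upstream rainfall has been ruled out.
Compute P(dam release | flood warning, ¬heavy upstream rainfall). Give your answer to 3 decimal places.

Under noisy-OR, P(flood warning | causes) = 1 − (1−0.04)·∏(1−qᵢ) over the active causes.
For the numerator, keep only dam release=true terms: 0.7696·0.214 = 0.164694
The normalizing constant is 0.04·0.786 + 0.7696·0.214 = 0.196134
Posterior = 0.164694 / 0.196134 ≈ 0.840

P(dam release | flood warning, ¬heavy upstream rainfall) ≈ 0.840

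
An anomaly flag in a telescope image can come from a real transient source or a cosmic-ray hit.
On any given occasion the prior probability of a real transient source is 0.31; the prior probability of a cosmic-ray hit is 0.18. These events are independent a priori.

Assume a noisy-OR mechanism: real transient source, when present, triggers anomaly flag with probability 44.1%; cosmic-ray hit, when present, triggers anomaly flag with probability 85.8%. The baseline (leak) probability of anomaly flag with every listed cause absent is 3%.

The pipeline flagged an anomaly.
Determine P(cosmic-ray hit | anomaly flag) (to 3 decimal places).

P(cosmic-ray hit | anomaly flag) ≈ 0.543

Under noisy-OR, P(anomaly flag | causes) = 1 − (1−0.03)·∏(1−qᵢ) over the active causes.
P(anomaly flag) = 0.03*0.69*0.82 + 0.86226*0.69*0.18 + 0.45777*0.31*0.82 + 0.923003*0.31*0.18 = 0.016974 + 0.107093 + 0.116365 + 0.051504 = 0.291936
Of this, 0.158597 comes from 0.107093 + 0.051504 (the cosmic-ray hit=true cases).
P(cosmic-ray hit | anomaly flag) = 0.158597 / 0.291936 ≈ 0.543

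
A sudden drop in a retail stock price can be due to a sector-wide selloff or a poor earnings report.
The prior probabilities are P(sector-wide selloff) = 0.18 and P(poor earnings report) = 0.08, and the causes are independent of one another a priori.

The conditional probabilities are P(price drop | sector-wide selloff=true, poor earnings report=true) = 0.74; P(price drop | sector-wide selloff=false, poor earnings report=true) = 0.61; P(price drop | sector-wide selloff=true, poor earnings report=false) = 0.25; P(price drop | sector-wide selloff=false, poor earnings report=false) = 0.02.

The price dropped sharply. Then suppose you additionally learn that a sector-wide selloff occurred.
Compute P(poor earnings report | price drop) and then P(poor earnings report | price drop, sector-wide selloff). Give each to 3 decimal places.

Weight on poor earnings report=true, given the evidence: 0.040016 + 0.010656 = 0.050672
The normalizing constant is 0.02×0.82×0.92 + 0.61×0.82×0.08 + 0.25×0.18×0.92 + 0.74×0.18×0.08 = 0.107160
Posterior = 0.050672 / 0.107160 ≈ 0.473

Now also conditioning on sector-wide selloff=true:
Enumerate both values of poor earnings report and weight by the priors:
  P(price drop | sector-wide selloff) = 0.25×0.92 + 0.74×0.08
        = 0.230000 + 0.059200 = 0.289200
Configurations with poor earnings report contribute 0.059200, so
  P(poor earnings report | price drop, sector-wide selloff) = 0.059200 / 0.289200 ≈ 0.205
Conditioning on sector-wide selloff lowers the posterior on poor earnings report: the classic explaining-away effect in a common-effect structure.

P(poor earnings report | price drop) ≈ 0.473; P(poor earnings report | price drop, sector-wide selloff) ≈ 0.205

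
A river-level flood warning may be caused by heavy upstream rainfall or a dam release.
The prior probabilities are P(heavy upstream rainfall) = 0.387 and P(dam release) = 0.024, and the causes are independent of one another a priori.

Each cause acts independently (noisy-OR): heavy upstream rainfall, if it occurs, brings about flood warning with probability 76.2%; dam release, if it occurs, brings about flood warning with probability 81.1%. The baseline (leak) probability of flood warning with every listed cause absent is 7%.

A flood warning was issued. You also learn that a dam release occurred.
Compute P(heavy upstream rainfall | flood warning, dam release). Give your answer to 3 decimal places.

P(heavy upstream rainfall | flood warning, dam release) ≈ 0.423

Under noisy-OR, P(flood warning | causes) = 1 − (1−0.07)·∏(1−qᵢ) over the active causes.
Sum P(flood warning|·) weighted by the priors over both values of heavy upstream rainfall:
  P(flood warning | dam release) = 0.82423×0.613 + 0.958167×0.387
        = 0.505253 + 0.370811 = 0.876064
Keeping only the heavy upstream rainfall-present terms gives 0.370811, so
  P(heavy upstream rainfall | flood warning, dam release) = 0.370811 / 0.876064 ≈ 0.423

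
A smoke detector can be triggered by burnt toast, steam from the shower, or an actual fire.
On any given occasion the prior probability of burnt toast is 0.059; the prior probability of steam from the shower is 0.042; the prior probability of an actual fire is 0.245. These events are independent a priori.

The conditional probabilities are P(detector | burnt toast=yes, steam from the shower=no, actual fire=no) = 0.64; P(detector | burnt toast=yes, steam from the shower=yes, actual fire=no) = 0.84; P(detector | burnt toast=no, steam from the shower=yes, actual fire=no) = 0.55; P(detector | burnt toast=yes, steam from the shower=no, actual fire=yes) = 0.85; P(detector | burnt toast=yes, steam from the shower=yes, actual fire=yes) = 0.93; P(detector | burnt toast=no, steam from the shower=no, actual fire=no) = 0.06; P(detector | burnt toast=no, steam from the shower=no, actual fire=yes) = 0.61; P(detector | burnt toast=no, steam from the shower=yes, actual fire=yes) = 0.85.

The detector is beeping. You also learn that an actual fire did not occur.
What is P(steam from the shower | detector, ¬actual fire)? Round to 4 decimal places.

P(steam from the shower | detector, ¬actual fire) ≈ 0.2088

Enumerate the 4 (burnt toast, steam from the shower) configurations and weight by the priors:
  P(detector | ¬actual fire) = 0.06·0.941·0.958 + 0.55·0.941·0.042 + 0.64·0.059·0.958 + 0.84·0.059·0.042
        = 0.054089 + 0.021737 + 0.036174 + 0.002082 = 0.114082
Configurations with steam from the shower contribute 0.023819, so
  P(steam from the shower | detector, ¬actual fire) = 0.023819 / 0.114082 ≈ 0.2088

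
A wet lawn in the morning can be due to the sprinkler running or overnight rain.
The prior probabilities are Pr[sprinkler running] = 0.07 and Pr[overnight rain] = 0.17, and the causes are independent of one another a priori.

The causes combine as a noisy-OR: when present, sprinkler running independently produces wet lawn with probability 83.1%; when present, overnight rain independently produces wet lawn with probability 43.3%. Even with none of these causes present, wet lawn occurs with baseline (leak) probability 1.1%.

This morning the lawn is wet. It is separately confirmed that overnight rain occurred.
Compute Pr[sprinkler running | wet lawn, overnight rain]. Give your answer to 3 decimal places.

Pr[sprinkler running | wet lawn, overnight rain] ≈ 0.134

Under noisy-OR, P(wet lawn | causes) = 1 − (1−0.011)·∏(1−qᵢ) over the active causes.
P(wet lawn | overnight rain) = 0.439237×0.93 + 0.905231×0.07 = 0.408490 + 0.063366 = 0.471856
The sprinkler running-present share is 0.905231×0.07 = 0.063366.
So P(sprinkler running | wet lawn, overnight rain) = 0.063366/0.471856 ≈ 0.134.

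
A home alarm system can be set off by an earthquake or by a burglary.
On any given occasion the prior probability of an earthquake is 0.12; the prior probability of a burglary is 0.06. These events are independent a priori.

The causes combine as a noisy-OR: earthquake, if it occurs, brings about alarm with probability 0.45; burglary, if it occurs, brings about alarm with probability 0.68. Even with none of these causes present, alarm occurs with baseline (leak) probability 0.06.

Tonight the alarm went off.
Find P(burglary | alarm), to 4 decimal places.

Under noisy-OR, P(alarm | causes) = 1 − (1−0.06)·∏(1−qᵢ) over the active causes.
Enumerate the 4 (earthquake, burglary) configurations and weight by the priors:
  P(alarm) = 0.06*0.88*0.94 + 0.6992*0.88*0.06 + 0.483*0.12*0.94 + 0.83456*0.12*0.06
        = 0.049632 + 0.036918 + 0.054482 + 0.006009 = 0.147041
The terms with burglary present sum to 0.042927, so
  P(burglary | alarm) = 0.042927 / 0.147041 ≈ 0.2919

P(burglary | alarm) ≈ 0.2919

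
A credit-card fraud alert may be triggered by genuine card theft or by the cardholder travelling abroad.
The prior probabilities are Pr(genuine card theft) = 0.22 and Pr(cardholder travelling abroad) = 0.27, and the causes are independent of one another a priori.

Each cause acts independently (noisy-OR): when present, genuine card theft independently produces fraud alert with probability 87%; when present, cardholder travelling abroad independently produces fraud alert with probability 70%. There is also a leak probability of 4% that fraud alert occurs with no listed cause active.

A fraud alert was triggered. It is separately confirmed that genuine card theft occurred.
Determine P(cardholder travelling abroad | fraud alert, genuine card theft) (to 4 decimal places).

P(cardholder travelling abroad | fraud alert, genuine card theft) ≈ 0.2892

Under noisy-OR, P(fraud alert | causes) = 1 − (1−0.04)·∏(1−qᵢ) over the active causes.
Enumerate both values of cardholder travelling abroad and weight by the priors:
  P(fraud alert | genuine card theft) = 0.8752×0.73 + 0.96256×0.27
        = 0.638896 + 0.259891 = 0.898787
The terms with cardholder travelling abroad present sum to 0.259891, so
  P(cardholder travelling abroad | fraud alert, genuine card theft) = 0.259891 / 0.898787 ≈ 0.2892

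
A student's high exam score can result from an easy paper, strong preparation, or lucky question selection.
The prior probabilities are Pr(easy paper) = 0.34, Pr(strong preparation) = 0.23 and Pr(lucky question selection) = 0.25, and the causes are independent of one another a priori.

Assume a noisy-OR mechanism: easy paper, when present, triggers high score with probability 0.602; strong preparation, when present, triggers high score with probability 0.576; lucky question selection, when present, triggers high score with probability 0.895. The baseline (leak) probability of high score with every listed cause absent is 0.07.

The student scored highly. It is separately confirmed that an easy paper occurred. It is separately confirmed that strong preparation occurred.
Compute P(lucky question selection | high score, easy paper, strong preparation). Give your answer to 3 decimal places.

P(lucky question selection | high score, easy paper, strong preparation) ≈ 0.280

Under noisy-OR, P(high score | causes) = 1 − (1−0.07)·∏(1−qᵢ) over the active causes.
By total probability over both values of lucky question selection:
  P(high score | easy paper, strong preparation) = 0.843061×0.75 + 0.983521×0.25
        = 0.632296 + 0.245880 = 0.878176
Keeping only the lucky question selection-present terms gives 0.245880, so
  P(lucky question selection | high score, easy paper, strong preparation) = 0.245880 / 0.878176 ≈ 0.280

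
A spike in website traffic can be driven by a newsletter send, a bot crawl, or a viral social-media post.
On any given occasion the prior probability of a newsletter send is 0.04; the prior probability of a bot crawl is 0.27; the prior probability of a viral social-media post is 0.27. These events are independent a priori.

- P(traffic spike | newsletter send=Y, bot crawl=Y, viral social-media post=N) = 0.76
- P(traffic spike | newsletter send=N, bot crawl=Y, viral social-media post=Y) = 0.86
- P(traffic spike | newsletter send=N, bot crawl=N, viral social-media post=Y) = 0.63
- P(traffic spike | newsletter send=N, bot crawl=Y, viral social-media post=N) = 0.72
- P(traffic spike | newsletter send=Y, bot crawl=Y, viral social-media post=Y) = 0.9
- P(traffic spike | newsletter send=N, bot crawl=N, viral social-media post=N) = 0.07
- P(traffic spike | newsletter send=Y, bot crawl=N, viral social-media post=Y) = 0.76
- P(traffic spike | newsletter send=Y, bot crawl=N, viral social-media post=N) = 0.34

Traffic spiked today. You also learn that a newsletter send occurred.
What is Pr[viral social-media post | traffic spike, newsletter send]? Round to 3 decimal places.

Pr[viral social-media post | traffic spike, newsletter send] ≈ 0.394

P(traffic spike | newsletter send) = 0.34·0.73·0.73 + 0.76·0.73·0.27 + 0.76·0.27·0.73 + 0.9·0.27·0.27 = 0.181186 + 0.149796 + 0.149796 + 0.065610 = 0.546388
Of this, 0.215406 comes from 0.149796 + 0.065610 (the viral social-media post=true cases).
So P(viral social-media post | traffic spike, newsletter send) = 0.215406/0.546388 ≈ 0.394.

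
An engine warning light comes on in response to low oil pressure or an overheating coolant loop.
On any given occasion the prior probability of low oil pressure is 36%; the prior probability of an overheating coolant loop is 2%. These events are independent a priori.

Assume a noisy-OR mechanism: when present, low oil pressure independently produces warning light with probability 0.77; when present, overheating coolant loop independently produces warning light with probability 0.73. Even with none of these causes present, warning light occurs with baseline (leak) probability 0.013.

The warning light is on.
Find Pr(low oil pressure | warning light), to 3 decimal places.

Pr(low oil pressure | warning light) ≈ 0.941

Under noisy-OR, P(warning light | causes) = 1 − (1−0.013)·∏(1−qᵢ) over the active causes.
P(warning light) = 0.013·0.64·0.98 + 0.73351·0.64·0.02 + 0.77299·0.36·0.98 + 0.938707·0.36·0.02 = 0.008154 + 0.009389 + 0.272711 + 0.006759 = 0.297013
Restricting to configurations with low oil pressure present: 0.272711 + 0.006759 = 0.279470.
P(low oil pressure | warning light) = 0.279470 / 0.297013 ≈ 0.941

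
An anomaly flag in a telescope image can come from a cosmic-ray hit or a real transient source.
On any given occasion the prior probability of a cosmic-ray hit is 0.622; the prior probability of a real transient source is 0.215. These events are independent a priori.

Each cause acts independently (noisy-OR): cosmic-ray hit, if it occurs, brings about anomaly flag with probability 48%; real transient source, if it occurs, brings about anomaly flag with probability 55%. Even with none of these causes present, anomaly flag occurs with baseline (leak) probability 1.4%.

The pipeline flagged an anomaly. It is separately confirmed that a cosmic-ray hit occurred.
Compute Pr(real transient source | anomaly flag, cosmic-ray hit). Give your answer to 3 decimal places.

Pr(real transient source | anomaly flag, cosmic-ray hit) ≈ 0.302

Under noisy-OR, P(anomaly flag | causes) = 1 − (1−0.014)·∏(1−qᵢ) over the active causes.
P(anomaly flag | cosmic-ray hit) = 0.48728*0.785 + 0.769276*0.215 = 0.382515 + 0.165394 = 0.547909
Of this, 0.165394 comes from 0.769276*0.215 (the real transient source=true cases).
Hence the posterior is 0.165394/0.547909 ≈ 0.302.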